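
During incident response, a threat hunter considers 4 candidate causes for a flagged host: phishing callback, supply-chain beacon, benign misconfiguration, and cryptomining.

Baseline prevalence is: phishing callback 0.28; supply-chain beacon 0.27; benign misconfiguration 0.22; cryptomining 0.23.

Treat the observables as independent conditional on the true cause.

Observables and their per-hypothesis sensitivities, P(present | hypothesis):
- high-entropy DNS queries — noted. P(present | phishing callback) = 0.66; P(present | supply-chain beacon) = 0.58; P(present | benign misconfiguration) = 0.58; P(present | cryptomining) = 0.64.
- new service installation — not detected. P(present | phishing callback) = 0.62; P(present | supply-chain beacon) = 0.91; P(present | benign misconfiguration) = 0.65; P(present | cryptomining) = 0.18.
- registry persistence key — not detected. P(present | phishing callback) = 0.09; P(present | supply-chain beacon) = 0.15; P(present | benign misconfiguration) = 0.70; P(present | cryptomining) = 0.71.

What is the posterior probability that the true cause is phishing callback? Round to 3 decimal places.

By Bayes' rule with conditional independence, the unnormalized weight for each hypothesis is prior × ∏ likelihoods (using 1 − P(present | H) for each absent observable):
  phishing callback: 0.28 × 0.66 × (1 − 0.62) × (1 − 0.09) = 0.063904
  supply-chain beacon: 0.27 × 0.58 × (1 − 0.91) × (1 − 0.15) = 0.01198
  benign misconfiguration: 0.22 × 0.58 × (1 − 0.65) × (1 − 0.70) = 0.013398
  cryptomining: 0.23 × 0.64 × (1 − 0.18) × (1 − 0.71) = 0.035004
Marginal likelihood of the evidence = 0.12429.
P(phishing callback | evidence) = 0.063904 / 0.12429 ≈ 0.514.

0.514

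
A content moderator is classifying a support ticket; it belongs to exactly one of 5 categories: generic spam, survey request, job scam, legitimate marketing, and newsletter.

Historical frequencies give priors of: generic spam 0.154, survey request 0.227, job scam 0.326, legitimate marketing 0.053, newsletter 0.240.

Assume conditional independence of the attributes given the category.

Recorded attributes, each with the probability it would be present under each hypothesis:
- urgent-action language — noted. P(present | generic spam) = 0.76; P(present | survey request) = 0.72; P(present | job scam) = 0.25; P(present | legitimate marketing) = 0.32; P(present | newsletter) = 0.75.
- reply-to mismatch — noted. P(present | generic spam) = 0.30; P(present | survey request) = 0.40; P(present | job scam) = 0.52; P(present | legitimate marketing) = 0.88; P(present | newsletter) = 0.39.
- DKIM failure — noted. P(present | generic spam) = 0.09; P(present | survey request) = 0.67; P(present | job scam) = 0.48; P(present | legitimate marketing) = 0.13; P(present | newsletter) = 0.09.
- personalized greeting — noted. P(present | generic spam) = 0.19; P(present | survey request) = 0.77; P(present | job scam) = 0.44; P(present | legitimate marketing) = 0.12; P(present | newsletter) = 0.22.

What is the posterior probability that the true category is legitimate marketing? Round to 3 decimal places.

For each hypothesis, the unnormalized posterior weight is prior × product of the attribute likelihoods:
  generic spam: 0.154 × 0.76 × 0.30 × 0.09 × 0.19 = 0.00060042
  survey request: 0.227 × 0.72 × 0.40 × 0.67 × 0.77 = 0.033727
  job scam: 0.326 × 0.25 × 0.52 × 0.48 × 0.44 = 0.0089507
  legitimate marketing: 0.053 × 0.32 × 0.88 × 0.13 × 0.12 = 0.00023283
  newsletter: 0.240 × 0.75 × 0.39 × 0.09 × 0.22 = 0.00139
Normalizing constant Z = 0.00060042 + 0.033727 + 0.0089507 + 0.00023283 + 0.00139 = 0.044901.
P(legitimate marketing | evidence) = 0.00023283 / 0.044901 ≈ 0.005.

0.005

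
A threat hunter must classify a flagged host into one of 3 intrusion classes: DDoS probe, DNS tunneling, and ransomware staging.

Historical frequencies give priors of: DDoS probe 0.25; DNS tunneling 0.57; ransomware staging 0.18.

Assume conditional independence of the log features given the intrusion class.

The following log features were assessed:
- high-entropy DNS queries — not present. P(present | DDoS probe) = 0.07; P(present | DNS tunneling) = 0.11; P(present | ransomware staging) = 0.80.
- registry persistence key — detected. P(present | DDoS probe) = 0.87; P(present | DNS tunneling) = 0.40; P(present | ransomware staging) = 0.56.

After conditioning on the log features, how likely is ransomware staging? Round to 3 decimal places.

For each hypothesis, the unnormalized posterior weight is prior × product of the log feature likelihoods (using 1 − P(present | H) for each absent log feature):
  DDoS probe: 0.25 × (1 − 0.07) × 0.87 = 0.20227
  DNS tunneling: 0.57 × (1 − 0.11) × 0.40 = 0.20292
  ransomware staging: 0.18 × (1 − 0.80) × 0.56 = 0.02016
The unnormalized weights sum to 0.42535.
P(ransomware staging | evidence) = 0.02016 / 0.42535 ≈ 0.047.

0.047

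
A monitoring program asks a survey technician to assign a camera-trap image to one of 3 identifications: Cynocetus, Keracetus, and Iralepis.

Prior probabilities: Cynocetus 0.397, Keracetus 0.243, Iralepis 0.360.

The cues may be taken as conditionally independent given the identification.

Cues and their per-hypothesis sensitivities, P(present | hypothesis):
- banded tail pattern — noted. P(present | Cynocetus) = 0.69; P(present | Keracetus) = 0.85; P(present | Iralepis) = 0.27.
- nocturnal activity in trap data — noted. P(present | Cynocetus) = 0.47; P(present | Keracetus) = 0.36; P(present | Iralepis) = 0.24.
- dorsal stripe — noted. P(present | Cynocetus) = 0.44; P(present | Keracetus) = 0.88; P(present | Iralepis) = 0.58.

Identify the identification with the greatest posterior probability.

Keracetus

For each hypothesis, the unnormalized posterior weight is prior × product of the cue likelihoods:
  Cynocetus: 0.397 × 0.69 × 0.47 × 0.44 = 0.056649
  Keracetus: 0.243 × 0.85 × 0.36 × 0.88 = 0.065435
  Iralepis: 0.360 × 0.27 × 0.24 × 0.58 = 0.01353
Marginal likelihood of the evidence = 0.13561.
P(Cynocetus | evidence) ≈ 0.056649 / 0.13561 ≈ 0.418
P(Keracetus | evidence) ≈ 0.065435 / 0.13561 ≈ 0.483
P(Iralepis | evidence) ≈ 0.01353 / 0.13561 ≈ 0.100
The largest is 0.483, so Keracetus is most probable.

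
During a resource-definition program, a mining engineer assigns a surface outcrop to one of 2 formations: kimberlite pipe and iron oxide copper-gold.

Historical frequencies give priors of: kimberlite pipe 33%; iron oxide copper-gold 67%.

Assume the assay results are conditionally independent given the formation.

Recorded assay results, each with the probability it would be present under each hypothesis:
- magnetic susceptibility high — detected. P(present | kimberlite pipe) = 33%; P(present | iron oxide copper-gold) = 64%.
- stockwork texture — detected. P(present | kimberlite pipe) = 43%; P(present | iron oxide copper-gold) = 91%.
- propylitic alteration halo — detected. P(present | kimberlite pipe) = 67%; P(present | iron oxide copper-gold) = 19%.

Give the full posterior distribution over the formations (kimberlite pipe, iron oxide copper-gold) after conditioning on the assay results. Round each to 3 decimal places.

0.297, 0.703

For each hypothesis, the unnormalized posterior weight is prior × product of the assay result likelihoods:
  kimberlite pipe: 0.33 × 0.33 × 0.43 × 0.67 = 0.031374
  iron oxide copper-gold: 0.67 × 0.64 × 0.91 × 0.19 = 0.07414
The unnormalized weights sum to 0.10551.
P(kimberlite pipe | evidence) = 0.031374 / 0.10551 ≈ 0.297
P(iron oxide copper-gold | evidence) = 0.07414 / 0.10551 ≈ 0.703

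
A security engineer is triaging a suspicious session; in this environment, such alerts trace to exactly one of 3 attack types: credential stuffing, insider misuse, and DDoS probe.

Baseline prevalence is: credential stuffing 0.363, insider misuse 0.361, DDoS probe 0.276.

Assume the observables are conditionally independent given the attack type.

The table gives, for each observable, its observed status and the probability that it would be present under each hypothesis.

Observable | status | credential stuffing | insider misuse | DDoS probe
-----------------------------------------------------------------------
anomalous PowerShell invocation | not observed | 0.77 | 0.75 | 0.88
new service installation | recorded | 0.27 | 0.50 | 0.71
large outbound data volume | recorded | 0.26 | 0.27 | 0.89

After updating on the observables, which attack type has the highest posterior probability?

By Bayes' rule with conditional independence, the unnormalized weight for each hypothesis is prior × ∏ likelihoods (using 1 − P(present | H) for each absent observable):
  credential stuffing: 0.363 × (1 − 0.77) × 0.27 × 0.26 = 0.005861
  insider misuse: 0.361 × (1 − 0.75) × 0.50 × 0.27 = 0.012184
  DDoS probe: 0.276 × (1 − 0.88) × 0.71 × 0.89 = 0.020929
The unnormalized weights sum to 0.038973.
P(credential stuffing | evidence) ≈ 0.005861 / 0.038973 ≈ 0.150
P(insider misuse | evidence) ≈ 0.012184 / 0.038973 ≈ 0.313
P(DDoS probe | evidence) ≈ 0.020929 / 0.038973 ≈ 0.537
The largest is 0.537, so DDoS probe is most probable.

DDoS probe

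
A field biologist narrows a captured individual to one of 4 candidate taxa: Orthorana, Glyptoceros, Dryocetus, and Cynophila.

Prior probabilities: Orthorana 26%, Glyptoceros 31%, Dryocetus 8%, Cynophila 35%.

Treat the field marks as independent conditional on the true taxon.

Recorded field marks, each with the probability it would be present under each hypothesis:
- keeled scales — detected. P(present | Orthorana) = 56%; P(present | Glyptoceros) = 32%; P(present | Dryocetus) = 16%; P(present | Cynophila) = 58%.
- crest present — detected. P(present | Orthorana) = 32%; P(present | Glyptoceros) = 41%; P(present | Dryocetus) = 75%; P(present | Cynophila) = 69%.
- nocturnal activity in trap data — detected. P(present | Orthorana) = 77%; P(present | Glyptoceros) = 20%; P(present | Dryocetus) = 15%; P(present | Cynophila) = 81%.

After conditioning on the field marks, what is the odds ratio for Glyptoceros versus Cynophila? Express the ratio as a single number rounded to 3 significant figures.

The normalizing constant cancels in an odds ratio, so compute prior × likelihood for the two hypotheses only:
  Glyptoceros: 0.31 × 0.32 × 0.41 × 0.20 = 0.0081344
  Cynophila: 0.35 × 0.58 × 0.69 × 0.81 = 0.11346
Posterior odds = 0.0081344 / 0.11346 ≈ 0.0717.

0.0717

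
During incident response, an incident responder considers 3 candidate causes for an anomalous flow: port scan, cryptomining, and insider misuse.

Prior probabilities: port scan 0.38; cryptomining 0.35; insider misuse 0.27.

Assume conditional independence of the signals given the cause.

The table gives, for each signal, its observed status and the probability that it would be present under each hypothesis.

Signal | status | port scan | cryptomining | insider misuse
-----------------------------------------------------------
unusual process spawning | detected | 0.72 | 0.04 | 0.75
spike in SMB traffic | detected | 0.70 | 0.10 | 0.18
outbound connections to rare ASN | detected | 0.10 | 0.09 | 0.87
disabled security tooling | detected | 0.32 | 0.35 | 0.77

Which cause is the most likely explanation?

Multiply each prior by the joint likelihood of the signal pattern:
  port scan: 0.38 × 0.72 × 0.70 × 0.10 × 0.32 = 0.0061286
  cryptomining: 0.35 × 0.04 × 0.10 × 0.09 × 0.35 = 4.41e-05
  insider misuse: 0.27 × 0.75 × 0.18 × 0.87 × 0.77 = 0.024418
Normalizing constant Z = 0.0061286 + 4.41e-05 + 0.024418 = 0.030591.
P(port scan | evidence) ≈ 0.0061286 / 0.030591 ≈ 0.200
P(cryptomining | evidence) ≈ 4.41e-05 / 0.030591 ≈ 0.001
P(insider misuse | evidence) ≈ 0.024418 / 0.030591 ≈ 0.798
The largest is 0.798, so insider misuse is most probable.

insider misuse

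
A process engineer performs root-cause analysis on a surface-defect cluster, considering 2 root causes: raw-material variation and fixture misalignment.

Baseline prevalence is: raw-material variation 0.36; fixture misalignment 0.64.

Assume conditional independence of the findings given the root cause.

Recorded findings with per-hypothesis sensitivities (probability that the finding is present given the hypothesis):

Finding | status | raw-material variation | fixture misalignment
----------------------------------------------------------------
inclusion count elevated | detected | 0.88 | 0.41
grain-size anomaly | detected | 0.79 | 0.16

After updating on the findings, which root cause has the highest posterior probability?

raw-material variation

Multiply each prior by the joint likelihood of the evidence pattern:
  raw-material variation: 0.36 × 0.88 × 0.79 = 0.25027
  fixture misalignment: 0.64 × 0.41 × 0.16 = 0.041984
Marginal likelihood of the evidence = 0.29226.
P(raw-material variation | evidence) ≈ 0.25027 / 0.29226 ≈ 0.856
P(fixture misalignment | evidence) ≈ 0.041984 / 0.29226 ≈ 0.144
The largest is 0.856, so raw-material variation is most probable.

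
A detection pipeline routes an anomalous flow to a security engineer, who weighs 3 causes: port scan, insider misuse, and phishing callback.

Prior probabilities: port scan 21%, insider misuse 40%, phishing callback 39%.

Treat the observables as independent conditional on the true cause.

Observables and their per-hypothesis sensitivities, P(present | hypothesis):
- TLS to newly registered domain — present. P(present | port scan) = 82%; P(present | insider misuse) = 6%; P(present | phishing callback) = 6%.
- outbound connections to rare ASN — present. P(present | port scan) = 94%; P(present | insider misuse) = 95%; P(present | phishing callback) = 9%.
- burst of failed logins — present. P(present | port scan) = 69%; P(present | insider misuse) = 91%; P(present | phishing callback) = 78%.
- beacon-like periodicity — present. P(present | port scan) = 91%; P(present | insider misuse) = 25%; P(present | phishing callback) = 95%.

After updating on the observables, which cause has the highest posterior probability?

port scan

For each hypothesis, the unnormalized posterior weight is prior × product of the observable likelihoods:
  port scan: 0.21 × 0.82 × 0.94 × 0.69 × 0.91 = 0.10164
  insider misuse: 0.40 × 0.06 × 0.95 × 0.91 × 0.25 = 0.005187
  phishing callback: 0.39 × 0.06 × 0.09 × 0.78 × 0.95 = 0.0015605
The unnormalized weights sum to 0.10838.
P(port scan | evidence) ≈ 0.10164 / 0.10838 ≈ 0.938
P(insider misuse | evidence) ≈ 0.005187 / 0.10838 ≈ 0.048
P(phishing callback | evidence) ≈ 0.0015605 / 0.10838 ≈ 0.014
The largest is 0.938, so port scan is most probable.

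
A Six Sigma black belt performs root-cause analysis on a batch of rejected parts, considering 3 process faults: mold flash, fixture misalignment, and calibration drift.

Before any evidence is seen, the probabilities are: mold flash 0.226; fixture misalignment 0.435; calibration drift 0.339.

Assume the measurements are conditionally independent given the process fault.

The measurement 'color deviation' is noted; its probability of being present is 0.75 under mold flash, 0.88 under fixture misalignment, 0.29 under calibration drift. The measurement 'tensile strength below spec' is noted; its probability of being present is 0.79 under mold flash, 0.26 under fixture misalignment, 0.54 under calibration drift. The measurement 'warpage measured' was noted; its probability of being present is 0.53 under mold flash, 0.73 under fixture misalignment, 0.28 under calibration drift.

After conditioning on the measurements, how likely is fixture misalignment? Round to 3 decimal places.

Multiply each prior by the joint likelihood of the measurement pattern:
  mold flash: 0.226 × 0.75 × 0.79 × 0.53 = 0.07097
  fixture misalignment: 0.435 × 0.88 × 0.26 × 0.73 = 0.072655
  calibration drift: 0.339 × 0.29 × 0.54 × 0.28 = 0.014864
Marginal likelihood of the evidence = 0.15849.
P(fixture misalignment | evidence) = 0.072655 / 0.15849 ≈ 0.458.

0.458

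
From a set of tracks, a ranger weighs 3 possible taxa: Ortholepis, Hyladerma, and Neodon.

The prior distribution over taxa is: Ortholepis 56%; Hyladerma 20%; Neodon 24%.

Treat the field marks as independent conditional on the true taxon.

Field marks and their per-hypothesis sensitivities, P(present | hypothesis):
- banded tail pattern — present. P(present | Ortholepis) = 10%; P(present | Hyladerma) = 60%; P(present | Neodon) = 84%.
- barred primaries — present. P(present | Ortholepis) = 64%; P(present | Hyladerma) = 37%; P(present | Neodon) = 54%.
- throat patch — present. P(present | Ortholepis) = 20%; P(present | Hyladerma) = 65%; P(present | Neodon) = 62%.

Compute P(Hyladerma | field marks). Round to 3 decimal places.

By Bayes' rule with conditional independence, the unnormalized weight for each hypothesis is prior × ∏ likelihoods:
  Ortholepis: 0.56 × 0.10 × 0.64 × 0.20 = 0.007168
  Hyladerma: 0.20 × 0.60 × 0.37 × 0.65 = 0.02886
  Neodon: 0.24 × 0.84 × 0.54 × 0.62 = 0.067496
The unnormalized weights sum to 0.10352.
P(Hyladerma | evidence) = 0.02886 / 0.10352 ≈ 0.279.

0.279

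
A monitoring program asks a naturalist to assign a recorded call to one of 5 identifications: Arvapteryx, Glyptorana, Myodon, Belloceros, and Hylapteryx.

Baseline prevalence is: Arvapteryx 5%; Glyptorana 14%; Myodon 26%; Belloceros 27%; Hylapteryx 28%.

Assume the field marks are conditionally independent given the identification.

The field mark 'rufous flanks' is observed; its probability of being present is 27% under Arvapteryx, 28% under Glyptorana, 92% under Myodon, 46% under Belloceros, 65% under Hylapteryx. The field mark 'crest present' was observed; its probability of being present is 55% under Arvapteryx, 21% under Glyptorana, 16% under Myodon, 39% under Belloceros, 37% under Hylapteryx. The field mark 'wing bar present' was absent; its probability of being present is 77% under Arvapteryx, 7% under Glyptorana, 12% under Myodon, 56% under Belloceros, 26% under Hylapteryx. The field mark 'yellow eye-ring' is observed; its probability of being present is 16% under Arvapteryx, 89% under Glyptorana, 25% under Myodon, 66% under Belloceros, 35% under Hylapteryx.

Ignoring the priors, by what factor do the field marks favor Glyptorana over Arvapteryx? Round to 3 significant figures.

8.91

Take the product of per-field mark likelihoods under each hypothesis (using 1 − P(present | H) for each absent field mark), then divide.
  Glyptorana: 0.28 × 0.21 × (1 − 0.07) × 0.89 = 0.048669
  Arvapteryx: 0.27 × 0.55 × (1 − 0.77) × 0.16 = 0.0054648
Bayes factor = 0.048669 / 0.0054648 ≈ 8.91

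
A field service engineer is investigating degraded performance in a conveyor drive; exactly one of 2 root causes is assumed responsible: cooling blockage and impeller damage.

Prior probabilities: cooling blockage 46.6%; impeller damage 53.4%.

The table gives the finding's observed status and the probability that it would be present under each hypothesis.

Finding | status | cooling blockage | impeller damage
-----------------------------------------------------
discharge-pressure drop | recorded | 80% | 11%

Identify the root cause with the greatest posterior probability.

By Bayes' rule, the unnormalized weight for each hypothesis is prior × likelihood:
  cooling blockage: 0.466 × 0.80 = 0.3728
  impeller damage: 0.534 × 0.11 = 0.05874
Marginal likelihood of the evidence = 0.43154.
P(cooling blockage | evidence) ≈ 0.3728 / 0.43154 ≈ 0.864
P(impeller damage | evidence) ≈ 0.05874 / 0.43154 ≈ 0.136
The largest is 0.864, so cooling blockage is most probable.

cooling blockage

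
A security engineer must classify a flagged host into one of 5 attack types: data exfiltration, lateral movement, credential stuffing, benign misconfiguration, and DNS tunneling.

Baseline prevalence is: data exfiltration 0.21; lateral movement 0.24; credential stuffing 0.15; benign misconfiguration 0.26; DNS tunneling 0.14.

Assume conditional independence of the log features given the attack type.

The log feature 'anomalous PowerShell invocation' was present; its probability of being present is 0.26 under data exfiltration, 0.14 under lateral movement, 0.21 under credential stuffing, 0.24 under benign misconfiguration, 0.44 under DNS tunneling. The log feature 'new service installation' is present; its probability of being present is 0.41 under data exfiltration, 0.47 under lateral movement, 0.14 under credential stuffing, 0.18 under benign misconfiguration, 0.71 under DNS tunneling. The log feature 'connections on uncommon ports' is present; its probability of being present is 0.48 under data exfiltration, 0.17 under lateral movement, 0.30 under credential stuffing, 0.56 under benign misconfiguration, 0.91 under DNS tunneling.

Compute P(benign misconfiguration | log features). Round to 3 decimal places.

0.103

Multiply each prior by the joint likelihood of the log feature pattern:
  data exfiltration: 0.21 × 0.26 × 0.41 × 0.48 = 0.010745
  lateral movement: 0.24 × 0.14 × 0.47 × 0.17 = 0.0026846
  credential stuffing: 0.15 × 0.21 × 0.14 × 0.30 = 0.001323
  benign misconfiguration: 0.26 × 0.24 × 0.18 × 0.56 = 0.0062899
  DNS tunneling: 0.14 × 0.44 × 0.71 × 0.91 = 0.0398
The unnormalized weights sum to 0.060843.
P(benign misconfiguration | evidence) = 0.0062899 / 0.060843 ≈ 0.103.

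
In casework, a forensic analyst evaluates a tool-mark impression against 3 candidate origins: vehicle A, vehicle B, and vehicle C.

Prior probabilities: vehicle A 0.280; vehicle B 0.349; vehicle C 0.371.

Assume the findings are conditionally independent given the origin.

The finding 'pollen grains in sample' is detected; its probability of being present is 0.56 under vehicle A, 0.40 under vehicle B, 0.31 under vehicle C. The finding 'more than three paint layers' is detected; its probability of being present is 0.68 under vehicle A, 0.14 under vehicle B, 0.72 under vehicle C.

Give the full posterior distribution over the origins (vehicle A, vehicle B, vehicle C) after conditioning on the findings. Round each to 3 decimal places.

Multiply each prior by the joint likelihood of the evidence pattern:
  vehicle A: 0.280 × 0.56 × 0.68 = 0.10662
  vehicle B: 0.349 × 0.40 × 0.14 = 0.019544
  vehicle C: 0.371 × 0.31 × 0.72 = 0.082807
Normalizing constant Z = 0.10662 + 0.019544 + 0.082807 = 0.20898.
P(vehicle A | evidence) = 0.10662 / 0.20898 ≈ 0.510
P(vehicle B | evidence) = 0.019544 / 0.20898 ≈ 0.094
P(vehicle C | evidence) = 0.082807 / 0.20898 ≈ 0.396

0.510, 0.094, 0.396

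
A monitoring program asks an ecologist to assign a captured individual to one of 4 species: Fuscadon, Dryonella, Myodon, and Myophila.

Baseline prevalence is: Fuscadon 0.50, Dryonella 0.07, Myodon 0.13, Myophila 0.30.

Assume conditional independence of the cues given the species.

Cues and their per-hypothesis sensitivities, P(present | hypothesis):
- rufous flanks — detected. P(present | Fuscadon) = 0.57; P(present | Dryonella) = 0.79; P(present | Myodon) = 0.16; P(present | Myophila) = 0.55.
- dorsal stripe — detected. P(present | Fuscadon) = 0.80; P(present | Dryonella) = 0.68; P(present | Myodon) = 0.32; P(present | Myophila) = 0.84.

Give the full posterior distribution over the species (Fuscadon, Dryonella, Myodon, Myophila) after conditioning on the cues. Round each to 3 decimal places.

0.555, 0.092, 0.016, 0.337

By Bayes' rule with conditional independence, the unnormalized weight for each hypothesis is prior × ∏ likelihoods:
  Fuscadon: 0.50 × 0.57 × 0.80 = 0.228
  Dryonella: 0.07 × 0.79 × 0.68 = 0.037604
  Myodon: 0.13 × 0.16 × 0.32 = 0.006656
  Myophila: 0.30 × 0.55 × 0.84 = 0.1386
Marginal likelihood of the evidence = 0.41086.
P(Fuscadon | evidence) = 0.228 / 0.41086 ≈ 0.555
P(Dryonella | evidence) = 0.037604 / 0.41086 ≈ 0.092
P(Myodon | evidence) = 0.006656 / 0.41086 ≈ 0.016
P(Myophila | evidence) = 0.1386 / 0.41086 ≈ 0.337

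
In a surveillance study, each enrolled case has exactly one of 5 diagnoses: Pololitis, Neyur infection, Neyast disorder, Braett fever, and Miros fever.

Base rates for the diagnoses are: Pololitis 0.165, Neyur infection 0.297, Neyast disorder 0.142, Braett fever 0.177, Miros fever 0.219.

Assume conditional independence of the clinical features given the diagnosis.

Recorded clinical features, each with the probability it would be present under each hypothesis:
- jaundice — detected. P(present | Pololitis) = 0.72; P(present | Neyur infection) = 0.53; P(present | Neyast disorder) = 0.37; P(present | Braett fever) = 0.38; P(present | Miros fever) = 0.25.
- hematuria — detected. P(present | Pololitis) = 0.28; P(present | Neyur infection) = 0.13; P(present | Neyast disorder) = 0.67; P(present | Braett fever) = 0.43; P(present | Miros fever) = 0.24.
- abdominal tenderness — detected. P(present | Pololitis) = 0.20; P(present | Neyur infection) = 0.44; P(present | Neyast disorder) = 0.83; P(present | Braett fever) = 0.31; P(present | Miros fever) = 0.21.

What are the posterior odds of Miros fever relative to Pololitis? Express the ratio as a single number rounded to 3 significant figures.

The normalizing constant cancels in an odds ratio, so compute prior × likelihood for the two hypotheses only:
  Miros fever: 0.219 × 0.25 × 0.24 × 0.21 = 0.0027594
  Pololitis: 0.165 × 0.72 × 0.28 × 0.20 = 0.0066528
Odds(Miros fever : Pololitis) = 0.0027594 / 0.0066528 ≈ 0.415.

0.415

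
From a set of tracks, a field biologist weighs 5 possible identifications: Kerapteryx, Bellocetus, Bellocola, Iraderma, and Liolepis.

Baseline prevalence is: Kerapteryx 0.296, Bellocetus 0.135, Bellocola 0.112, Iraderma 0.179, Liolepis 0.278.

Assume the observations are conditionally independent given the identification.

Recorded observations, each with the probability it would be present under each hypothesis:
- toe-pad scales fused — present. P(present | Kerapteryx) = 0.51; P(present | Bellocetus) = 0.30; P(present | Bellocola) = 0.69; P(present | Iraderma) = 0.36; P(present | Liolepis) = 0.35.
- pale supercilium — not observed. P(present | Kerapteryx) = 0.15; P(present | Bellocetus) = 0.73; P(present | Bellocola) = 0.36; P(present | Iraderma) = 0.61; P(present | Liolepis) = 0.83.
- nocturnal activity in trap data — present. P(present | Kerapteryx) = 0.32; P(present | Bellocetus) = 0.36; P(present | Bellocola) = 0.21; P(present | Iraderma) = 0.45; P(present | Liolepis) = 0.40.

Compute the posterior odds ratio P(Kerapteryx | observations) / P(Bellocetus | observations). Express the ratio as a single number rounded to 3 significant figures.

10.4

Posterior odds equal prior odds times the likelihood ratio; only the two competing hypotheses matter (using 1 − P(present | H) for each absent observation).
  Kerapteryx: 0.296 × 0.51 × (1 − 0.15) × 0.32 = 0.041061
  Bellocetus: 0.135 × 0.30 × (1 − 0.73) × 0.36 = 0.0039366
Odds(Kerapteryx : Bellocetus) = 0.041061 / 0.0039366 ≈ 10.4.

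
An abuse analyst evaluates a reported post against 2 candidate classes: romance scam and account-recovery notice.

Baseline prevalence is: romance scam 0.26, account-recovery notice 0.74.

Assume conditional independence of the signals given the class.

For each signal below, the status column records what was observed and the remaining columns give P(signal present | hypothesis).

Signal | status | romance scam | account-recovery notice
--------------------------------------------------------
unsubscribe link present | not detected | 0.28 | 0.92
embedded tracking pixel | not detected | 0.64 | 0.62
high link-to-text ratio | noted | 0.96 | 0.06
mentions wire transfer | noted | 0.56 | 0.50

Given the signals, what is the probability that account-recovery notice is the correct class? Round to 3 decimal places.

0.018

By Bayes' rule with conditional independence, the unnormalized weight for each hypothesis is prior × ∏ likelihoods (using 1 − P(present | H) for each absent signal):
  romance scam: 0.26 × (1 − 0.28) × (1 − 0.64) × 0.96 × 0.56 = 0.03623
  account-recovery notice: 0.74 × (1 − 0.92) × (1 − 0.62) × 0.06 × 0.50 = 0.00067488
Normalizing constant Z = 0.03623 + 0.00067488 = 0.036905.
P(account-recovery notice | evidence) = 0.00067488 / 0.036905 ≈ 0.018.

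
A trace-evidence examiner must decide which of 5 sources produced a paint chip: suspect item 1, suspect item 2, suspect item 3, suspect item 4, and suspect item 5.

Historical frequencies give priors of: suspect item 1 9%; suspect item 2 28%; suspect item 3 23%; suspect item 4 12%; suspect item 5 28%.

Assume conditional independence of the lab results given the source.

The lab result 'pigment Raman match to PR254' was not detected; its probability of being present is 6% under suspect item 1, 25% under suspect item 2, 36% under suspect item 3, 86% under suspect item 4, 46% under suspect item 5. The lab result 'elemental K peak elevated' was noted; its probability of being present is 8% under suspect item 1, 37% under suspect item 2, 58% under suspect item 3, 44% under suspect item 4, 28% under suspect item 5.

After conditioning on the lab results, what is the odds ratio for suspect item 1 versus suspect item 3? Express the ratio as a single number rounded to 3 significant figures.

0.0793

The normalizing constant cancels in an odds ratio, so compute prior × likelihood for the two hypotheses only (using 1 − P(present | H) for each absent lab result):
  suspect item 1: 0.09 × (1 − 0.06) × 0.08 = 0.006768
  suspect item 3: 0.23 × (1 − 0.36) × 0.58 = 0.085376
Posterior odds = 0.006768 / 0.085376 ≈ 0.0793.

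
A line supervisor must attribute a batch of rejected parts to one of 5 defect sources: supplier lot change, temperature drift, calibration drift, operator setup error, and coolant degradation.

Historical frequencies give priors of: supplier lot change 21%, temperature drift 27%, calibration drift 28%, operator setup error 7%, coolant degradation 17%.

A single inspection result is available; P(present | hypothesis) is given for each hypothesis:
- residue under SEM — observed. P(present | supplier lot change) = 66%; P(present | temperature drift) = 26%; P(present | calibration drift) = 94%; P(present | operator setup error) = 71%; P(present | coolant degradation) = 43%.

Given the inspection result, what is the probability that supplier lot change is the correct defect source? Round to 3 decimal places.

0.233

By Bayes' rule, the unnormalized weight for each hypothesis is prior × likelihood:
  supplier lot change: 0.21 × 0.66 = 0.1386
  temperature drift: 0.27 × 0.26 = 0.0702
  calibration drift: 0.28 × 0.94 = 0.2632
  operator setup error: 0.07 × 0.71 = 0.0497
  coolant degradation: 0.17 × 0.43 = 0.0731
The unnormalized weights sum to 0.5948.
P(supplier lot change | evidence) = 0.1386 / 0.5948 ≈ 0.233.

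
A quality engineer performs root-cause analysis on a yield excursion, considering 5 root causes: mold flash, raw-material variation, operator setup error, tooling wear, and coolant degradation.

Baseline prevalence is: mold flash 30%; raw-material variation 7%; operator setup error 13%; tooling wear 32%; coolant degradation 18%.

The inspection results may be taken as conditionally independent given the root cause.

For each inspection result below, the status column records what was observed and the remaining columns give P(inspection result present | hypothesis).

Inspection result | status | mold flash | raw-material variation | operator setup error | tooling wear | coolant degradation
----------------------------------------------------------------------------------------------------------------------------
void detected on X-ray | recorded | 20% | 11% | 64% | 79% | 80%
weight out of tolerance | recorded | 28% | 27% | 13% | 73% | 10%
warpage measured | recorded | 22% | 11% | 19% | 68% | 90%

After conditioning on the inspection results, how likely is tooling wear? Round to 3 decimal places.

0.869

Multiply each prior by the joint likelihood of the inspection result pattern:
  mold flash: 0.30 × 0.20 × 0.28 × 0.22 = 0.003696
  raw-material variation: 0.07 × 0.11 × 0.27 × 0.11 = 0.00022869
  operator setup error: 0.13 × 0.64 × 0.13 × 0.19 = 0.002055
  tooling wear: 0.32 × 0.79 × 0.73 × 0.68 = 0.12549
  coolant degradation: 0.18 × 0.80 × 0.10 × 0.90 = 0.01296
Marginal likelihood of the evidence = 0.14443.
P(tooling wear | evidence) = 0.12549 / 0.14443 ≈ 0.869.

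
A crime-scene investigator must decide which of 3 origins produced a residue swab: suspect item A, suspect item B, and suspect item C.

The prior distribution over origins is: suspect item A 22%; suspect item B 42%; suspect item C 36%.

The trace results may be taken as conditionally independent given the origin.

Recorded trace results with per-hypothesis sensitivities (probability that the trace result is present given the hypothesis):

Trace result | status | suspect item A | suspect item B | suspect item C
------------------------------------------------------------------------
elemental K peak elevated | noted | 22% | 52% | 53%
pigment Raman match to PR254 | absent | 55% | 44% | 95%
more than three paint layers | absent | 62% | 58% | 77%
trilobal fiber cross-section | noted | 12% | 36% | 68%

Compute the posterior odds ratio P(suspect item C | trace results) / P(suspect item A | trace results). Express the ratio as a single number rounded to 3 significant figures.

1.50

Unnormalized posterior weight (prior times the trace result likelihoods) for each of the two hypotheses (using 1 − P(present | H) for each absent trace result):
  suspect item C: 0.36 × 0.53 × (1 − 0.95) × (1 − 0.77) × 0.68 = 0.0014921
  suspect item A: 0.22 × 0.22 × (1 − 0.55) × (1 − 0.62) × 0.12 = 0.00099317
Odds(suspect item C : suspect item A) = 0.0014921 / 0.00099317 ≈ 1.50.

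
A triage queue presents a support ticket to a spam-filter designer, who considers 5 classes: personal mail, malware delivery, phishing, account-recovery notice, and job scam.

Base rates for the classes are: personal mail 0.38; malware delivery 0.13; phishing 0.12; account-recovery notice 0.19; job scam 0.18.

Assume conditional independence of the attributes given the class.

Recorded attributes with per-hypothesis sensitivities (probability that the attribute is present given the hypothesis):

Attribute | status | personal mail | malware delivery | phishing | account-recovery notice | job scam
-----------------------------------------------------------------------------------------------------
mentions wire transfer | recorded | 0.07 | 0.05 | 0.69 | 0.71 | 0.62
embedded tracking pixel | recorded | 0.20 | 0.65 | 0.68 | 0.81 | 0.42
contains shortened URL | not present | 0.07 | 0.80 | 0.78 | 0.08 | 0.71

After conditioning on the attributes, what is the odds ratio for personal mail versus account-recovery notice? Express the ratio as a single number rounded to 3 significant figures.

The normalizing constant cancels in an odds ratio, so compute prior × likelihood for the two hypotheses only (using 1 − P(present | H) for each absent attribute):
  personal mail: 0.38 × 0.07 × 0.20 × (1 − 0.07) = 0.0049476
  account-recovery notice: 0.19 × 0.71 × 0.81 × (1 − 0.08) = 0.10053
Odds(personal mail : account-recovery notice) = 0.0049476 / 0.10053 ≈ 0.0492.

0.0492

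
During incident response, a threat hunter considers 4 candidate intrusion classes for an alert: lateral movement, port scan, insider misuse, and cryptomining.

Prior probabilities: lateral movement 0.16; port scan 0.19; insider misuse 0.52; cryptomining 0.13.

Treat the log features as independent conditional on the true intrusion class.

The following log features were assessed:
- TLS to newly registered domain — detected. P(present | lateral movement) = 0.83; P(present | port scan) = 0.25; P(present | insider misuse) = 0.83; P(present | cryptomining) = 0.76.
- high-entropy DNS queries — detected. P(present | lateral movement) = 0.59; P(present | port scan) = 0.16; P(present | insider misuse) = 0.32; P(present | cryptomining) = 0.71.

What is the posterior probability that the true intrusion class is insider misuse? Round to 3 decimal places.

By Bayes' rule with conditional independence, the unnormalized weight for each hypothesis is prior × ∏ likelihoods:
  lateral movement: 0.16 × 0.83 × 0.59 = 0.078352
  port scan: 0.19 × 0.25 × 0.16 = 0.0076
  insider misuse: 0.52 × 0.83 × 0.32 = 0.13811
  cryptomining: 0.13 × 0.76 × 0.71 = 0.070148
The unnormalized weights sum to 0.29421.
P(insider misuse | evidence) = 0.13811 / 0.29421 ≈ 0.469.

0.469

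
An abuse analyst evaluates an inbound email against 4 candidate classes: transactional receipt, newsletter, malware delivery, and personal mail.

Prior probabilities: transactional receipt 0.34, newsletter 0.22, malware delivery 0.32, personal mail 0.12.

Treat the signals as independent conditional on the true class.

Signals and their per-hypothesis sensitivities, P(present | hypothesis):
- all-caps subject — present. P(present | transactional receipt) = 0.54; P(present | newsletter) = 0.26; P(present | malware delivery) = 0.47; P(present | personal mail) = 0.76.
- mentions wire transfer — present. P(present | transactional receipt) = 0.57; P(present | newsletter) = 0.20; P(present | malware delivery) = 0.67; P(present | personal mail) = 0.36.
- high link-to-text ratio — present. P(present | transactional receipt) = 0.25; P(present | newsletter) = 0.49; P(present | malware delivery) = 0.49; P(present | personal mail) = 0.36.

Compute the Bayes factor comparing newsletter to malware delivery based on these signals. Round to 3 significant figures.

The Bayes factor is the ratio of the joint likelihoods of the signal pattern under the two hypotheses.
  newsletter: 0.26 × 0.20 × 0.49 = 0.02548
  malware delivery: 0.47 × 0.67 × 0.49 = 0.1543
Bayes factor = 0.02548 / 0.1543 ≈ 0.165

0.165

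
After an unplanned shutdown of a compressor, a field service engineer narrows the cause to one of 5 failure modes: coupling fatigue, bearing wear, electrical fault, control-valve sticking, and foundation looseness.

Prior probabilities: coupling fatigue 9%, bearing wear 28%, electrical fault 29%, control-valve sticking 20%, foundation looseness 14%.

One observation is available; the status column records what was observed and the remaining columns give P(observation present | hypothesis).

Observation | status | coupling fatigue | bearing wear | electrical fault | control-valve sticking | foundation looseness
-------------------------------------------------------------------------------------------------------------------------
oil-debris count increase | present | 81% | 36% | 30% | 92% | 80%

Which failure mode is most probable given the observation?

control-valve sticking

Multiply each prior by the likelihood of the observation:
  coupling fatigue: 0.09 × 0.81 = 0.0729
  bearing wear: 0.28 × 0.36 = 0.1008
  electrical fault: 0.29 × 0.30 = 0.087
  control-valve sticking: 0.20 × 0.92 = 0.184
  foundation looseness: 0.14 × 0.80 = 0.112
The unnormalized weights sum to 0.5567.
P(coupling fatigue | evidence) ≈ 0.0729 / 0.5567 ≈ 0.131
P(bearing wear | evidence) ≈ 0.1008 / 0.5567 ≈ 0.181
P(electrical fault | evidence) ≈ 0.087 / 0.5567 ≈ 0.156
P(control-valve sticking | evidence) ≈ 0.184 / 0.5567 ≈ 0.331
P(foundation looseness | evidence) ≈ 0.112 / 0.5567 ≈ 0.201
The largest is 0.331, so control-valve sticking is most probable.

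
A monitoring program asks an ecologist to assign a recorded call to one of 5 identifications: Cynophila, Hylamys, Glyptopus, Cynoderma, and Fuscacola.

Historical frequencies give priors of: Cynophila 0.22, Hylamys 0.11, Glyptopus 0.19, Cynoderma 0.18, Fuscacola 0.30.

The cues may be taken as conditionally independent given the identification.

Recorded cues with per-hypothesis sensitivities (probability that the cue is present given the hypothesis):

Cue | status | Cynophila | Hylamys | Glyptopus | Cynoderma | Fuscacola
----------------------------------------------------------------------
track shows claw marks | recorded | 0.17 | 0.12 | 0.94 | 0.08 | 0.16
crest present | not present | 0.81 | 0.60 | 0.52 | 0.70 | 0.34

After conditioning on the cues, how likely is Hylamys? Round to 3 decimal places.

0.039

Multiply each prior by the joint likelihood of the cue pattern (using 1 − P(present | H) for each absent cue):
  Cynophila: 0.22 × 0.17 × (1 − 0.81) = 0.007106
  Hylamys: 0.11 × 0.12 × (1 − 0.60) = 0.00528
  Glyptopus: 0.19 × 0.94 × (1 − 0.52) = 0.085728
  Cynoderma: 0.18 × 0.08 × (1 − 0.70) = 0.00432
  Fuscacola: 0.30 × 0.16 × (1 − 0.34) = 0.03168
Normalizing constant Z = 0.007106 + 0.00528 + 0.085728 + 0.00432 + 0.03168 = 0.13411.
P(Hylamys | evidence) = 0.00528 / 0.13411 ≈ 0.039.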